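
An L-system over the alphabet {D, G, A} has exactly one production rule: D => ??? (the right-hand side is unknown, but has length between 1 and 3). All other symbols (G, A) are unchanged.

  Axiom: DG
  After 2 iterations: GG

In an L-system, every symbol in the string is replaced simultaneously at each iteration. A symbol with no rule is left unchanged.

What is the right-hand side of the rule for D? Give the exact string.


Trying D => G:
  Step 0: DG
  Step 1: GG
  Step 2: GG
Matches the given result.

Answer: G


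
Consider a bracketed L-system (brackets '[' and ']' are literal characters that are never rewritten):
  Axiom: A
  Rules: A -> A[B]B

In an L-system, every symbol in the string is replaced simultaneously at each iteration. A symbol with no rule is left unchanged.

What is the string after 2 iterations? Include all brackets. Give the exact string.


Step 0: A
Step 1: A[B]B
Step 2: A[B]B[B]B

Answer: A[B]B[B]B


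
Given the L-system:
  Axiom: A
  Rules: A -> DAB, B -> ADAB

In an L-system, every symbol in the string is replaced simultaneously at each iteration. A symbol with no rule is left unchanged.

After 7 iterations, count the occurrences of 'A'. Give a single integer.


Answer: 239

Derivation:
Step 0: A  (1 'A')
Step 1: DAB  (1 'A')
Step 2: DDABADAB  (3 'A')
Step 3: DDDABADABDABDDABADAB  (7 'A')
Step 4: DDDDABADABDABDDABADABDDABADABDDDABADABDABDDABADAB  (17 'A')
Step 5: DDDDDABADABDABDDABADABDDABADABDDDABADABDABDDABADABDDDABADABDABDDABADABDDDDABADABDABDDABADABDDABADABDDDABADABDABDDABADAB  (41 'A')
Step 6: DDDDDDABADABDABDDABADABDDABADABDDDABADABDABDDABADABDDDABADABDABDDABADABDDDDABADABDABDDABADABDDABADABDDDABADABDABDDABADABDDDDABADABDABDDABADABDDABADABDDDABADABDABDDABADABDDDDDABADABDABDDABADABDDABADABDDDABADABDABDDABADABDDDABADABDABDDABADABDDDDABADABDABDDABADABDDABADABDDDABADABDABDDABADAB  (99 'A')
Step 7: DDDDDDDABADABDABDDABADABDDABADABDDDABADABDABDDABADABDDDABADABDABDDABADABDDDDABADABDABDDABADABDDABADABDDDABADABDABDDABADABDDDDABADABDABDDABADABDDABADABDDDABADABDABDDABADABDDDDDABADABDABDDABADABDDABADABDDDABADABDABDDABADABDDDABADABDABDDABADABDDDDABADABDABDDABADABDDABADABDDDABADABDABDDABADABDDDDDABADABDABDDABADABDDABADABDDDABADABDABDDABADABDDDABADABDABDDABADABDDDDABADABDABDDABADABDDABADABDDDABADABDABDDABADABDDDDDDABADABDABDDABADABDDABADABDDDABADABDABDDABADABDDDABADABDABDDABADABDDDDABADABDABDDABADABDDABADABDDDABADABDABDDABADABDDDDABADABDABDDABADABDDABADABDDDABADABDABDDABADABDDDDDABADABDABDDABADABDDABADABDDDABADABDABDDABADABDDDABADABDABDDABADABDDDDABADABDABDDABADABDDABADABDDDABADABDABDDABADAB  (239 'A')


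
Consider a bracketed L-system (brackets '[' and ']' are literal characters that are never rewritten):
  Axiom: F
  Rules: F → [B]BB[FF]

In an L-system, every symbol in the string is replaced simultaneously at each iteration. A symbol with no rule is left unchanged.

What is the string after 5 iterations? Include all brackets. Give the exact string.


Answer: [B]BB[[B]BB[[B]BB[[B]BB[[B]BB[FF][B]BB[FF]][B]BB[[B]BB[FF][B]BB[FF]]][B]BB[[B]BB[[B]BB[FF][B]BB[FF]][B]BB[[B]BB[FF][B]BB[FF]]]][B]BB[[B]BB[[B]BB[[B]BB[FF][B]BB[FF]][B]BB[[B]BB[FF][B]BB[FF]]][B]BB[[B]BB[[B]BB[FF][B]BB[FF]][B]BB[[B]BB[FF][B]BB[FF]]]]]

Derivation:
Step 0: F
Step 1: [B]BB[FF]
Step 2: [B]BB[[B]BB[FF][B]BB[FF]]
Step 3: [B]BB[[B]BB[[B]BB[FF][B]BB[FF]][B]BB[[B]BB[FF][B]BB[FF]]]
Step 4: [B]BB[[B]BB[[B]BB[[B]BB[FF][B]BB[FF]][B]BB[[B]BB[FF][B]BB[FF]]][B]BB[[B]BB[[B]BB[FF][B]BB[FF]][B]BB[[B]BB[FF][B]BB[FF]]]]
Step 5: [B]BB[[B]BB[[B]BB[[B]BB[[B]BB[FF][B]BB[FF]][B]BB[[B]BB[FF][B]BB[FF]]][B]BB[[B]BB[[B]BB[FF][B]BB[FF]][B]BB[[B]BB[FF][B]BB[FF]]]][B]BB[[B]BB[[B]BB[[B]BB[FF][B]BB[FF]][B]BB[[B]BB[FF][B]BB[FF]]][B]BB[[B]BB[[B]BB[FF][B]BB[FF]][B]BB[[B]BB[FF][B]BB[FF]]]]]


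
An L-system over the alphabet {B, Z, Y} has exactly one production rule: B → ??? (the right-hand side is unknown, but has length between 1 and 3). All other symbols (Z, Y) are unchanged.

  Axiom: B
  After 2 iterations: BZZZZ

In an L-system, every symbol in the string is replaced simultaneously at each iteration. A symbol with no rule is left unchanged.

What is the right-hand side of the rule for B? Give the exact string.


Trying B → BZZ:
  Step 0: B
  Step 1: BZZ
  Step 2: BZZZZ
Matches the given result.

Answer: BZZ


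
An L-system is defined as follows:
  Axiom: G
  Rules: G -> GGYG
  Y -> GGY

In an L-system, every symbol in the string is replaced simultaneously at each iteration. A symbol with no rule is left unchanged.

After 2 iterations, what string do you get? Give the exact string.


Answer: GGYGGGYGGGYGGYG

Derivation:
Step 0: G
Step 1: GGYG
Step 2: GGYGGGYGGGYGGYG


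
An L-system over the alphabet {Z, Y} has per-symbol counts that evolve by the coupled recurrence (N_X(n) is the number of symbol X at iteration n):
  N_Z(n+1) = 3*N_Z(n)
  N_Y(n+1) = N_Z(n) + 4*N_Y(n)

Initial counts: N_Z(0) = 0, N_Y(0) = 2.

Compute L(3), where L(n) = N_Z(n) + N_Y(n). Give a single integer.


Answer: 128

Derivation:
Step 0: N_Z=0, N_Y=2, L=2
Step 1: N_Z=0, N_Y=8, L=8
Step 2: N_Z=0, N_Y=32, L=32
Step 3: N_Z=0, N_Y=128, L=128


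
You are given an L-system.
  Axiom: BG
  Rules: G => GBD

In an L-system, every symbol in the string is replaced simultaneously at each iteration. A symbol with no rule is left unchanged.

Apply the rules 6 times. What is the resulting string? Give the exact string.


Step 0: BG
Step 1: BGBD
Step 2: BGBDBD
Step 3: BGBDBDBD
Step 4: BGBDBDBDBD
Step 5: BGBDBDBDBDBD
Step 6: BGBDBDBDBDBDBD

Answer: BGBDBDBDBDBDBD


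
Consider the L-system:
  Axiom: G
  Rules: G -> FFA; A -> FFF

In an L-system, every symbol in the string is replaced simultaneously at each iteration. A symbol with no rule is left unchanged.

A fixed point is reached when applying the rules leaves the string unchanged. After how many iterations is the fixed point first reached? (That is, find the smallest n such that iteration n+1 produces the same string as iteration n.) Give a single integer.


Step 0: G
Step 1: FFA
Step 2: FFFFF
Step 3: FFFFF  (unchanged — fixed point at step 2)

Answer: 2


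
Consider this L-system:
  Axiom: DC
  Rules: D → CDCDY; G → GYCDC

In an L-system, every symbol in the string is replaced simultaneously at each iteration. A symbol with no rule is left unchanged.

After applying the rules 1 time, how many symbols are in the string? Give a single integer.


Answer: 6

Derivation:
Step 0: length = 2
Step 1: length = 6


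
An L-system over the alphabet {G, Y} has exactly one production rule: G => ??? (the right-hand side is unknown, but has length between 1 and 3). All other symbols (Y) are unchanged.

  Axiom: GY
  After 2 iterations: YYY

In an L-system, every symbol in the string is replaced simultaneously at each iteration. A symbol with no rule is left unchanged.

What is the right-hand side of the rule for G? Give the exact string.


Trying G => YY:
  Step 0: GY
  Step 1: YYY
  Step 2: YYY
Matches the given result.

Answer: YY


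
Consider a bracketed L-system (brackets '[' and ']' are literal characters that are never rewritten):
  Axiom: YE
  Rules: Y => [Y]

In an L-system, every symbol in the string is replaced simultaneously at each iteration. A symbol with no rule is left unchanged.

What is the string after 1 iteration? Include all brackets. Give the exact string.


Step 0: YE
Step 1: [Y]E

Answer: [Y]E


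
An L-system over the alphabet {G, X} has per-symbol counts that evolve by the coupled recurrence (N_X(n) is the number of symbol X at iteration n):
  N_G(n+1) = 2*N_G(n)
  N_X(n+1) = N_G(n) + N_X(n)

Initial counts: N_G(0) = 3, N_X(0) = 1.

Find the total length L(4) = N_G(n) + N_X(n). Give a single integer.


Answer: 94

Derivation:
Step 0: N_G=3, N_X=1, L=4
Step 1: N_G=6, N_X=4, L=10
Step 2: N_G=12, N_X=10, L=22
Step 3: N_G=24, N_X=22, L=46
Step 4: N_G=48, N_X=46, L=94


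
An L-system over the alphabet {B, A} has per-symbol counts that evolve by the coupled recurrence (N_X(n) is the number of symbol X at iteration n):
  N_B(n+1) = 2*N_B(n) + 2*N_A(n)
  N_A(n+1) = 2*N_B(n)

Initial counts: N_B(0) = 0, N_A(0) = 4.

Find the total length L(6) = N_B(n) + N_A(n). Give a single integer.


Step 0: N_B=0, N_A=4, L=4
Step 1: N_B=8, N_A=0, L=8
Step 2: N_B=16, N_A=16, L=32
Step 3: N_B=64, N_A=32, L=96
Step 4: N_B=192, N_A=128, L=320
Step 5: N_B=640, N_A=384, L=1024
Step 6: N_B=2048, N_A=1280, L=3328

Answer: 3328


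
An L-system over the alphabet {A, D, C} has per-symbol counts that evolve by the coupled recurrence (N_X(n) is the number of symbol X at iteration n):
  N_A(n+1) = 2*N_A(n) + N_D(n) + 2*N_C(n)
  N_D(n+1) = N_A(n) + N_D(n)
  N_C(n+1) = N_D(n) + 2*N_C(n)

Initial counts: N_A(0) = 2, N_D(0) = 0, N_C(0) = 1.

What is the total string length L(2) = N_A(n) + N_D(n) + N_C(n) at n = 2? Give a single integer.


Answer: 32

Derivation:
Step 0: N_A=2, N_D=0, N_C=1, L=3
Step 1: N_A=6, N_D=2, N_C=2, L=10
Step 2: N_A=18, N_D=8, N_C=6, L=32


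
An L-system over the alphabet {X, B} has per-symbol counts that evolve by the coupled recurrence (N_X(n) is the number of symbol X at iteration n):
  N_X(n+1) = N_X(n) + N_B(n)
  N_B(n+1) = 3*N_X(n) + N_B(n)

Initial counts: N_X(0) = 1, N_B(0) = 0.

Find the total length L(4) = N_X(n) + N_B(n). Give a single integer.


Answer: 76

Derivation:
Step 0: N_X=1, N_B=0, L=1
Step 1: N_X=1, N_B=3, L=4
Step 2: N_X=4, N_B=6, L=10
Step 3: N_X=10, N_B=18, L=28
Step 4: N_X=28, N_B=48, L=76


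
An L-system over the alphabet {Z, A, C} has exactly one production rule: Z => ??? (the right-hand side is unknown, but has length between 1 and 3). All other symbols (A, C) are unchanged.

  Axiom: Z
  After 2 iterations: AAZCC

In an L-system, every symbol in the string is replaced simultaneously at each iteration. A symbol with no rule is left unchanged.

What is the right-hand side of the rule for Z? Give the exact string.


Answer: AZC

Derivation:
Trying Z => AZC:
  Step 0: Z
  Step 1: AZC
  Step 2: AAZCC
Matches the given result.


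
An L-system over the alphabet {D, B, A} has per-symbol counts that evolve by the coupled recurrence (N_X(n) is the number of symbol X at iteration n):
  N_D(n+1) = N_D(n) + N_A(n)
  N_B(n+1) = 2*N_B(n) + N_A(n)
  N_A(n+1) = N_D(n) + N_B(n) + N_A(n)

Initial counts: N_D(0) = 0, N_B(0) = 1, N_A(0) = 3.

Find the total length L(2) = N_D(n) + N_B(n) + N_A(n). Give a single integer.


Answer: 33

Derivation:
Step 0: N_D=0, N_B=1, N_A=3, L=4
Step 1: N_D=3, N_B=5, N_A=4, L=12
Step 2: N_D=7, N_B=14, N_A=12, L=33


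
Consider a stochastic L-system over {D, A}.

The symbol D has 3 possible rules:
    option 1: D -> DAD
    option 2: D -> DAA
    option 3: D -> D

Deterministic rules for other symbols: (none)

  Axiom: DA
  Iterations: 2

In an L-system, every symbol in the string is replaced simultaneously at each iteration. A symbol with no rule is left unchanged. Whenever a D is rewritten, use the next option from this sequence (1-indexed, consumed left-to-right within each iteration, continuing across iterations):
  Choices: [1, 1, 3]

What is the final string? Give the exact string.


Answer: DADADA

Derivation:
Step 0: DA
Step 1: DADA  (used choices [1])
Step 2: DADADA  (used choices [1, 3])


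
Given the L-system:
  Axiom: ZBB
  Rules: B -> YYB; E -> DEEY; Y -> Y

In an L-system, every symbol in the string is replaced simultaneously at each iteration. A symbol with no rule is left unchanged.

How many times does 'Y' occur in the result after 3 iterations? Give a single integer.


Step 0: ZBB  (0 'Y')
Step 1: ZYYBYYB  (4 'Y')
Step 2: ZYYYYBYYYYB  (8 'Y')
Step 3: ZYYYYYYBYYYYYYB  (12 'Y')

Answer: 12


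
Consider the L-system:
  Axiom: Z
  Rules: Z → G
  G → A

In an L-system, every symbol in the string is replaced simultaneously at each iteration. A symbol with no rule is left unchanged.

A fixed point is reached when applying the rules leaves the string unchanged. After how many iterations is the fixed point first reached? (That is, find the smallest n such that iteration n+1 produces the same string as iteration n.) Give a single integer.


Step 0: Z
Step 1: G
Step 2: A
Step 3: A  (unchanged — fixed point at step 2)

Answer: 2


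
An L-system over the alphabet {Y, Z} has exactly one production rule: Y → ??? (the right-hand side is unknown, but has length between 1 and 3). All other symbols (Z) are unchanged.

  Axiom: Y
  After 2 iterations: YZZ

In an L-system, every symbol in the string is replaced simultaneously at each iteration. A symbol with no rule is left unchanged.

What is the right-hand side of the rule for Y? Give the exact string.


Trying Y → YZ:
  Step 0: Y
  Step 1: YZ
  Step 2: YZZ
Matches the given result.

Answer: YZ


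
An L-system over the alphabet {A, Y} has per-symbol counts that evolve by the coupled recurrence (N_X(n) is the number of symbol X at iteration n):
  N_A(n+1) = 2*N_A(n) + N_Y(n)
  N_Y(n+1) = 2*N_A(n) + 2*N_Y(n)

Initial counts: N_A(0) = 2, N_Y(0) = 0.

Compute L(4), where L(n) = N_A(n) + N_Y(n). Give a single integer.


Step 0: N_A=2, N_Y=0, L=2
Step 1: N_A=4, N_Y=4, L=8
Step 2: N_A=12, N_Y=16, L=28
Step 3: N_A=40, N_Y=56, L=96
Step 4: N_A=136, N_Y=192, L=328

Answer: 328


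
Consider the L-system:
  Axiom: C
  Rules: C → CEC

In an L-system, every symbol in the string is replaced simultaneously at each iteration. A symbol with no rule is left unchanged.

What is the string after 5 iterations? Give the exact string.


Answer: CECECECECECECECECECECECECECECECECECECECECECECECECECECECECECECEC

Derivation:
Step 0: C
Step 1: CEC
Step 2: CECECEC
Step 3: CECECECECECECEC
Step 4: CECECECECECECECECECECECECECECEC
Step 5: CECECECECECECECECECECECECECECECECECECECECECECECECECECECECECECEC


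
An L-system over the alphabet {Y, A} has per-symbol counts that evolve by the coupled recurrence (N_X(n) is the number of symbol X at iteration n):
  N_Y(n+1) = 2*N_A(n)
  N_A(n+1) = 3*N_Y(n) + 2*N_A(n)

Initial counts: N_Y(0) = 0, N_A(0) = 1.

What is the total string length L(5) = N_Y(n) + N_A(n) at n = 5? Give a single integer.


Step 0: N_Y=0, N_A=1, L=1
Step 1: N_Y=2, N_A=2, L=4
Step 2: N_Y=4, N_A=10, L=14
Step 3: N_Y=20, N_A=32, L=52
Step 4: N_Y=64, N_A=124, L=188
Step 5: N_Y=248, N_A=440, L=688

Answer: 688


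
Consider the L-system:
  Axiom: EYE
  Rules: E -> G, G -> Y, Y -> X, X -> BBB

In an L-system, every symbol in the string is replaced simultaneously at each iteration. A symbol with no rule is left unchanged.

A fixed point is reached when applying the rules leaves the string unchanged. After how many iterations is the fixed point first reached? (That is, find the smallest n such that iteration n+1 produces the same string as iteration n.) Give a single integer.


Step 0: EYE
Step 1: GXG
Step 2: YBBBY
Step 3: XBBBX
Step 4: BBBBBBBBB
Step 5: BBBBBBBBB  (unchanged — fixed point at step 4)

Answer: 4


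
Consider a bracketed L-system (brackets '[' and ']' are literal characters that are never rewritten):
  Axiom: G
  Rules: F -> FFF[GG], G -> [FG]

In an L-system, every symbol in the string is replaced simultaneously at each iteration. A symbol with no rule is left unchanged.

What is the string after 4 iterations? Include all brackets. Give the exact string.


Answer: [FFF[GG]FFF[GG]FFF[GG][[FG][FG]]FFF[GG]FFF[GG]FFF[GG][[FG][FG]]FFF[GG]FFF[GG]FFF[GG][[FG][FG]][[FFF[GG][FG]][FFF[GG][FG]]][FFF[GG]FFF[GG]FFF[GG][[FG][FG]][FFF[GG][FG]]]]

Derivation:
Step 0: G
Step 1: [FG]
Step 2: [FFF[GG][FG]]
Step 3: [FFF[GG]FFF[GG]FFF[GG][[FG][FG]][FFF[GG][FG]]]
Step 4: [FFF[GG]FFF[GG]FFF[GG][[FG][FG]]FFF[GG]FFF[GG]FFF[GG][[FG][FG]]FFF[GG]FFF[GG]FFF[GG][[FG][FG]][[FFF[GG][FG]][FFF[GG][FG]]][FFF[GG]FFF[GG]FFF[GG][[FG][FG]][FFF[GG][FG]]]]


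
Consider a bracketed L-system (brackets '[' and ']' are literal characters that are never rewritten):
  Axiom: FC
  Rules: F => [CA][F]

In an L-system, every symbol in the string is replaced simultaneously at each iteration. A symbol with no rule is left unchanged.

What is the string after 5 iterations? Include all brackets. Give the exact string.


Answer: [CA][[CA][[CA][[CA][[CA][F]]]]]C

Derivation:
Step 0: FC
Step 1: [CA][F]C
Step 2: [CA][[CA][F]]C
Step 3: [CA][[CA][[CA][F]]]C
Step 4: [CA][[CA][[CA][[CA][F]]]]C
Step 5: [CA][[CA][[CA][[CA][[CA][F]]]]]C


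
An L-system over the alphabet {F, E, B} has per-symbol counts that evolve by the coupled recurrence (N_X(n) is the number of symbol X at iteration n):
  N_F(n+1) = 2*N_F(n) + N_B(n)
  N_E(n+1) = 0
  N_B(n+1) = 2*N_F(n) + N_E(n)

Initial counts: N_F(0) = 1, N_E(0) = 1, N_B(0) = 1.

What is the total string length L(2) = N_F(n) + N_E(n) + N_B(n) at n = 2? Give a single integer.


Answer: 15

Derivation:
Step 0: N_F=1, N_E=1, N_B=1, L=3
Step 1: N_F=3, N_E=0, N_B=3, L=6
Step 2: N_F=9, N_E=0, N_B=6, L=15


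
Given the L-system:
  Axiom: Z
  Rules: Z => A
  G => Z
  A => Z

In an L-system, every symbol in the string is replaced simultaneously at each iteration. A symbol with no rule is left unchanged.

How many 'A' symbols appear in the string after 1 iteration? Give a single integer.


Answer: 1

Derivation:
Step 0: Z  (0 'A')
Step 1: A  (1 'A')


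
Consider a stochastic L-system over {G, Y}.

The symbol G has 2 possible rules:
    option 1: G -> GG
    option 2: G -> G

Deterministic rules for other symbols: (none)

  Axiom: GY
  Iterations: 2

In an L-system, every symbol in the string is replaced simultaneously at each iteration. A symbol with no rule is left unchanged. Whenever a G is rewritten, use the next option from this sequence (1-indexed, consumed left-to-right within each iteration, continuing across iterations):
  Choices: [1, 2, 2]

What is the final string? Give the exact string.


Answer: GGY

Derivation:
Step 0: GY
Step 1: GGY  (used choices [1])
Step 2: GGY  (used choices [2, 2])


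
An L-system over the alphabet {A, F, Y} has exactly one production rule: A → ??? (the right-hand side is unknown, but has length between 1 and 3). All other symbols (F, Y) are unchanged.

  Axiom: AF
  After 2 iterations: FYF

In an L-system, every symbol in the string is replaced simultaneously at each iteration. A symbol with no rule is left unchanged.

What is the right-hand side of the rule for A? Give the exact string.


Trying A → FY:
  Step 0: AF
  Step 1: FYF
  Step 2: FYF
Matches the given result.

Answer: FY


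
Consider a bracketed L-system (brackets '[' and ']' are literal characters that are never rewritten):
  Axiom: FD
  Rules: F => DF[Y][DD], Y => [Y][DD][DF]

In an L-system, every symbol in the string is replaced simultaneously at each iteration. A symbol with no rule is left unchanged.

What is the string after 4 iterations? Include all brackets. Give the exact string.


Answer: DDDDF[Y][DD][[Y][DD][DF]][DD][[[Y][DD][DF]][DD][DDF[Y][DD]]][DD][[[[Y][DD][DF]][DD][DDF[Y][DD]]][DD][DDDF[Y][DD][[Y][DD][DF]][DD]]][DD]D

Derivation:
Step 0: FD
Step 1: DF[Y][DD]D
Step 2: DDF[Y][DD][[Y][DD][DF]][DD]D
Step 3: DDDF[Y][DD][[Y][DD][DF]][DD][[[Y][DD][DF]][DD][DDF[Y][DD]]][DD]D
Step 4: DDDDF[Y][DD][[Y][DD][DF]][DD][[[Y][DD][DF]][DD][DDF[Y][DD]]][DD][[[[Y][DD][DF]][DD][DDF[Y][DD]]][DD][DDDF[Y][DD][[Y][DD][DF]][DD]]][DD]D


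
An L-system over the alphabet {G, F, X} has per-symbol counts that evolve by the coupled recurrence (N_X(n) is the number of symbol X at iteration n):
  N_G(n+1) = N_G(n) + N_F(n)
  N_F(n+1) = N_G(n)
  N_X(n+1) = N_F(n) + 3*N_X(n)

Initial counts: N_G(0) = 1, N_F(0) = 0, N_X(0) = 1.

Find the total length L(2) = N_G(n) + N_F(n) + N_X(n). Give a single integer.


Step 0: N_G=1, N_F=0, N_X=1, L=2
Step 1: N_G=1, N_F=1, N_X=3, L=5
Step 2: N_G=2, N_F=1, N_X=10, L=13

Answer: 13


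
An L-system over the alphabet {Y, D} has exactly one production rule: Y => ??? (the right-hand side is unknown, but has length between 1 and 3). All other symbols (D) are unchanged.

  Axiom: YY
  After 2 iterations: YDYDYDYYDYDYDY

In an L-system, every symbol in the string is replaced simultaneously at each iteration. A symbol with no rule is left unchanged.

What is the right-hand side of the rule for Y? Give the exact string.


Trying Y => YDY:
  Step 0: YY
  Step 1: YDYYDY
  Step 2: YDYDYDYYDYDYDY
Matches the given result.

Answer: YDY


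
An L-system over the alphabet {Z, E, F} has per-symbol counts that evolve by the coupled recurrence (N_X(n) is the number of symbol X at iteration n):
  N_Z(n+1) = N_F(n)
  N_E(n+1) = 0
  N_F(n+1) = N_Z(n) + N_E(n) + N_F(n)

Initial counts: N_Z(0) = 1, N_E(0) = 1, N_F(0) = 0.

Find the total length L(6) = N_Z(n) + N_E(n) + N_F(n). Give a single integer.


Step 0: N_Z=1, N_E=1, N_F=0, L=2
Step 1: N_Z=0, N_E=0, N_F=2, L=2
Step 2: N_Z=2, N_E=0, N_F=2, L=4
Step 3: N_Z=2, N_E=0, N_F=4, L=6
Step 4: N_Z=4, N_E=0, N_F=6, L=10
Step 5: N_Z=6, N_E=0, N_F=10, L=16
Step 6: N_Z=10, N_E=0, N_F=16, L=26

Answer: 26


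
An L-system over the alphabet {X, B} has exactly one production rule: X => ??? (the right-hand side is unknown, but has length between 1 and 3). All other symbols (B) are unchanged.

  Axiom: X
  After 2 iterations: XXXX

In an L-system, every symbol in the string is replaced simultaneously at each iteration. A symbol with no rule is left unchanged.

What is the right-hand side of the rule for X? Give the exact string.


Trying X => XX:
  Step 0: X
  Step 1: XX
  Step 2: XXXX
Matches the given result.

Answer: XX


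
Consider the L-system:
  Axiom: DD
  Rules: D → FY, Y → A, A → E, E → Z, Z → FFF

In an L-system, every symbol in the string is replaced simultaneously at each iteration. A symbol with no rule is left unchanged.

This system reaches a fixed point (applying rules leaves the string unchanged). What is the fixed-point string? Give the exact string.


Step 0: DD
Step 1: FYFY
Step 2: FAFA
Step 3: FEFE
Step 4: FZFZ
Step 5: FFFFFFFF
Step 6: FFFFFFFF  (unchanged — fixed point at step 5)

Answer: FFFFFFFF


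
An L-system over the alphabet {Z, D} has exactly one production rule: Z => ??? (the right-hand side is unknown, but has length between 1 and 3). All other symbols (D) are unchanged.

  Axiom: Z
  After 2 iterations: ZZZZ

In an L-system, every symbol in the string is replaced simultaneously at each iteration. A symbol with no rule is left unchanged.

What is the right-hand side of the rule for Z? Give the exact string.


Trying Z => ZZ:
  Step 0: Z
  Step 1: ZZ
  Step 2: ZZZZ
Matches the given result.

Answer: ZZ


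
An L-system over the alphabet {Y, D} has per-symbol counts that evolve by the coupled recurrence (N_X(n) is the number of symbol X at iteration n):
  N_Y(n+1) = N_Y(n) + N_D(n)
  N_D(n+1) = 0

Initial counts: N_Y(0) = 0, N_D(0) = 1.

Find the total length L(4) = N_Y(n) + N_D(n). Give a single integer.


Answer: 1

Derivation:
Step 0: N_Y=0, N_D=1, L=1
Step 1: N_Y=1, N_D=0, L=1
Step 2: N_Y=1, N_D=0, L=1
Step 3: N_Y=1, N_D=0, L=1
Step 4: N_Y=1, N_D=0, L=1


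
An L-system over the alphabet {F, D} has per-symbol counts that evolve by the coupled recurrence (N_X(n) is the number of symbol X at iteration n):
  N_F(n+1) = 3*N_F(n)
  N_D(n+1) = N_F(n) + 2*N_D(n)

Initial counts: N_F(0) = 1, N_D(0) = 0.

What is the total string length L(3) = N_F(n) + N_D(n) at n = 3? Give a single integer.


Step 0: N_F=1, N_D=0, L=1
Step 1: N_F=3, N_D=1, L=4
Step 2: N_F=9, N_D=5, L=14
Step 3: N_F=27, N_D=19, L=46

Answer: 46


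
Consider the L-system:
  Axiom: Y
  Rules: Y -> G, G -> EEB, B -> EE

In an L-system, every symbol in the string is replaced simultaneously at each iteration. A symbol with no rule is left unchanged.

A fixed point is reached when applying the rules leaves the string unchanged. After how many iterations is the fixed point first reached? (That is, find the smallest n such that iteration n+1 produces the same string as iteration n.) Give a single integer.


Step 0: Y
Step 1: G
Step 2: EEB
Step 3: EEEE
Step 4: EEEE  (unchanged — fixed point at step 3)

Answer: 3


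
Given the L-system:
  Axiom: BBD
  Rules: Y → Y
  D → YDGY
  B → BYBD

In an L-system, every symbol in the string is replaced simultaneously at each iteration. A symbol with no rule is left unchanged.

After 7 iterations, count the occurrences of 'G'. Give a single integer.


Final string: BYBDYBYBDYDGYYBYBDYBYBDYDGYYYDGYGYYBYBDYBYBDYDGYYBYBDYBYBDYDGYYYDGYGYYYYDGYGYGYYBYBDYBYBDYDGYYBYBDYBYBDYDGYYYDGYGYYBYBDYBYBDYDGYYBYBDYBYBDYDGYYYDGYGYYYYDGYGYGYYYYYDGYGYGYGYYBYBDYBYBDYDGYYBYBDYBYBDYDGYYYDGYGYYBYBDYBYBDYDGYYBYBDYBYBDYDGYYYDGYGYYYYDGYGYGYYBYBDYBYBDYDGYYBYBDYBYBDYDGYYYDGYGYYBYBDYBYBDYDGYYBYBDYBYBDYDGYYYDGYGYYYYDGYGYGYYYYYDGYGYGYGYYYYYYDGYGYGYGYGYYBYBDYBYBDYDGYYBYBDYBYBDYDGYYYDGYGYYBYBDYBYBDYDGYYBYBDYBYBDYDGYYYDGYGYYYYDGYGYGYYBYBDYBYBDYDGYYBYBDYBYBDYDGYYYDGYGYYBYBDYBYBDYDGYYBYBDYBYBDYDGYYYDGYGYYYYDGYGYGYYYYYDGYGYGYGYYBYBDYBYBDYDGYYBYBDYBYBDYDGYYYDGYGYYBYBDYBYBDYDGYYBYBDYBYBDYDGYYYDGYGYYYYDGYGYGYYBYBDYBYBDYDGYYBYBDYBYBDYDGYYYDGYGYYBYBDYBYBDYDGYYBYBDYBYBDYDGYYYDGYGYYYYDGYGYGYYYYYDGYGYGYGYYYYYYDGYGYGYGYGYYYYYYYDGYGYGYGYGYGYBYBDYBYBDYDGYYBYBDYBYBDYDGYYYDGYGYYBYBDYBYBDYDGYYBYBDYBYBDYDGYYYDGYGYYYYDGYGYGYYBYBDYBYBDYDGYYBYBDYBYBDYDGYYYDGYGYYBYBDYBYBDYDGYYBYBDYBYBDYDGYYYDGYGYYYYDGYGYGYYYYYDGYGYGYGYYBYBDYBYBDYDGYYBYBDYBYBDYDGYYYDGYGYYBYBDYBYBDYDGYYBYBDYBYBDYDGYYYDGYGYYYYDGYGYGYYBYBDYBYBDYDGYYBYBDYBYBDYDGYYYDGYGYYBYBDYBYBDYDGYYBYBDYBYBDYDGYYYDGYGYYYYDGYGYGYYYYYDGYGYGYGYYYYYYDGYGYGYGYGYYBYBDYBYBDYDGYYBYBDYBYBDYDGYYYDGYGYYBYBDYBYBDYDGYYBYBDYBYBDYDGYYYDGYGYYYYDGYGYGYYBYBDYBYBDYDGYYBYBDYBYBDYDGYYYDGYGYYBYBDYBYBDYDGYYBYBDYBYBDYDGYYYDGYGYYYYDGYGYGYYYYYDGYGYGYGYYBYBDYBYBDYDGYYBYBDYBYBDYDGYYYDGYGYYBYBDYBYBDYDGYYBYBDYBYBDYDGYYYDGYGYYYYDGYGYGYYBYBDYBYBDYDGYYBYBDYBYBDYDGYYYDGYGYYBYBDYBYBDYDGYYBYBDYBYBDYDGYYYDGYGYYYYDGYGYGYYYYYDGYGYGYGYYYYYYDGYGYGYGYGYYYYYYYDGYGYGYGYGYGYYYYYYYYDGYGYGYGYGYGYGY
Count of 'G': 247

Answer: 247


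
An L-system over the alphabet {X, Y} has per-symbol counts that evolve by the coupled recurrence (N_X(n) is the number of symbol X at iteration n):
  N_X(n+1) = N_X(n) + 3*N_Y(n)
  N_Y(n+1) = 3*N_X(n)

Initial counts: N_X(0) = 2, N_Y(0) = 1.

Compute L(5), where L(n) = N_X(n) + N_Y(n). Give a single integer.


Answer: 1712

Derivation:
Step 0: N_X=2, N_Y=1, L=3
Step 1: N_X=5, N_Y=6, L=11
Step 2: N_X=23, N_Y=15, L=38
Step 3: N_X=68, N_Y=69, L=137
Step 4: N_X=275, N_Y=204, L=479
Step 5: N_X=887, N_Y=825, L=1712


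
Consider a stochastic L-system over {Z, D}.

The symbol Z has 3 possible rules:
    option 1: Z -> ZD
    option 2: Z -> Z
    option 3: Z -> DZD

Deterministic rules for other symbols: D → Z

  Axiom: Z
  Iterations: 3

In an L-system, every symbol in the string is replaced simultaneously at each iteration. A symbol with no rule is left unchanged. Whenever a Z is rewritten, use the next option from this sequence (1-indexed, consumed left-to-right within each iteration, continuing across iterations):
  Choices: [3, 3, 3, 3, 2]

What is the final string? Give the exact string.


Answer: DZDZDZDZZ

Derivation:
Step 0: Z
Step 1: DZD  (used choices [3])
Step 2: ZDZDZ  (used choices [3])
Step 3: DZDZDZDZZ  (used choices [3, 3, 2])


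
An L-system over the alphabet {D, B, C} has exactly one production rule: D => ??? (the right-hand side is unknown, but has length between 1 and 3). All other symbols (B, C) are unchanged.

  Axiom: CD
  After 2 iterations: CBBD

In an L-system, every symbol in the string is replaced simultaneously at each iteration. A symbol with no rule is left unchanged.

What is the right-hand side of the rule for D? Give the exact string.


Trying D => BD:
  Step 0: CD
  Step 1: CBD
  Step 2: CBBD
Matches the given result.

Answer: BD


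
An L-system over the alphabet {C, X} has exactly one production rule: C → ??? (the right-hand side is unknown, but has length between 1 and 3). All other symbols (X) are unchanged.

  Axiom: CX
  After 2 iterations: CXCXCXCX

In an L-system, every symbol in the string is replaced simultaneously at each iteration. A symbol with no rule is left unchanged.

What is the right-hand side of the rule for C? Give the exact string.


Trying C → CXC:
  Step 0: CX
  Step 1: CXCX
  Step 2: CXCXCXCX
Matches the given result.

Answer: CXC


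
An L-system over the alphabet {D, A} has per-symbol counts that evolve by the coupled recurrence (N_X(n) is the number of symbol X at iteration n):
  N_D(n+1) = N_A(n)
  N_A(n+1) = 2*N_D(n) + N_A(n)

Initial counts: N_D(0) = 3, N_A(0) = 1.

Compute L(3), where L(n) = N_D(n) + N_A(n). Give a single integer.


Step 0: N_D=3, N_A=1, L=4
Step 1: N_D=1, N_A=7, L=8
Step 2: N_D=7, N_A=9, L=16
Step 3: N_D=9, N_A=23, L=32

Answer: 32


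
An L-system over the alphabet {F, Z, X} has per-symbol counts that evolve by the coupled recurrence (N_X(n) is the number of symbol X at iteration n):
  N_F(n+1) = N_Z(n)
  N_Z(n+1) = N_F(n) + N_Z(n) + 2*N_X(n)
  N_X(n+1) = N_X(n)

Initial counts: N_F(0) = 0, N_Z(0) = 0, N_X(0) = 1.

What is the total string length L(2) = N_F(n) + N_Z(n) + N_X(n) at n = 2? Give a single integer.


Answer: 7

Derivation:
Step 0: N_F=0, N_Z=0, N_X=1, L=1
Step 1: N_F=0, N_Z=2, N_X=1, L=3
Step 2: N_F=2, N_Z=4, N_X=1, L=7


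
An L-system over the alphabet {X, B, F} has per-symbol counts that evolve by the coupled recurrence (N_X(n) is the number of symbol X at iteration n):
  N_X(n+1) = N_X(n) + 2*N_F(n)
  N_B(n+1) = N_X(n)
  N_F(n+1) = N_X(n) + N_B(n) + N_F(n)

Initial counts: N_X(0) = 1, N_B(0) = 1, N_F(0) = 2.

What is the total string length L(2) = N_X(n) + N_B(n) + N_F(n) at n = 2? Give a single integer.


Answer: 28

Derivation:
Step 0: N_X=1, N_B=1, N_F=2, L=4
Step 1: N_X=5, N_B=1, N_F=4, L=10
Step 2: N_X=13, N_B=5, N_F=10, L=28


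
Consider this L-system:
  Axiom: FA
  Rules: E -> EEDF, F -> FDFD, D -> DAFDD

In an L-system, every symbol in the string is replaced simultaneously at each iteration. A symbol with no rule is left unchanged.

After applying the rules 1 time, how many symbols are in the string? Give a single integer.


Answer: 5

Derivation:
Step 0: length = 2
Step 1: length = 5


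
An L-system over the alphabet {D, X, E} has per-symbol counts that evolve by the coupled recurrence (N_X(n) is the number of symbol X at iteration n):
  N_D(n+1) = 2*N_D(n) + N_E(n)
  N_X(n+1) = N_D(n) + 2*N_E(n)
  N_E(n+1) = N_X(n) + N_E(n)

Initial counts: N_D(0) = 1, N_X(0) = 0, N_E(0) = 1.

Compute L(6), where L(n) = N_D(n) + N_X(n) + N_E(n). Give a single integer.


Answer: 675

Derivation:
Step 0: N_D=1, N_X=0, N_E=1, L=2
Step 1: N_D=3, N_X=3, N_E=1, L=7
Step 2: N_D=7, N_X=5, N_E=4, L=16
Step 3: N_D=18, N_X=15, N_E=9, L=42
Step 4: N_D=45, N_X=36, N_E=24, L=105
Step 5: N_D=114, N_X=93, N_E=60, L=267
Step 6: N_D=288, N_X=234, N_E=153, L=675


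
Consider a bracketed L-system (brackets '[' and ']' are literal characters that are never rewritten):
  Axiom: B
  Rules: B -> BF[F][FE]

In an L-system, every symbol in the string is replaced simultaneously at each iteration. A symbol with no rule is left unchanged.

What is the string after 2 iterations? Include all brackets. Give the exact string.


Step 0: B
Step 1: BF[F][FE]
Step 2: BF[F][FE]F[F][FE]

Answer: BF[F][FE]F[F][FE]


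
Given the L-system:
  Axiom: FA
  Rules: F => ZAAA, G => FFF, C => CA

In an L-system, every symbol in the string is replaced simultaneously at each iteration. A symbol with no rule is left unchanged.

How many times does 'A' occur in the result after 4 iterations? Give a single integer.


Answer: 4

Derivation:
Step 0: FA  (1 'A')
Step 1: ZAAAA  (4 'A')
Step 2: ZAAAA  (4 'A')
Step 3: ZAAAA  (4 'A')
Step 4: ZAAAA  (4 'A')


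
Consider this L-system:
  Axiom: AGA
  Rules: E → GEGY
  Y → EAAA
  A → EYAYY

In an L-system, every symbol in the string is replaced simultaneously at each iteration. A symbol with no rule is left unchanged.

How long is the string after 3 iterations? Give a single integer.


Step 0: length = 3
Step 1: length = 11
Step 2: length = 43
Step 3: length = 177

Answer: 177


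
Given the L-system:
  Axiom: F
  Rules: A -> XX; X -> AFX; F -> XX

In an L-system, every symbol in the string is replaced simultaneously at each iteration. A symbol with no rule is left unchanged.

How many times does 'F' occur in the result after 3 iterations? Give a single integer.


Step 0: F  (1 'F')
Step 1: XX  (0 'F')
Step 2: AFXAFX  (2 'F')
Step 3: XXXXAFXXXXXAFX  (2 'F')

Answer: 2


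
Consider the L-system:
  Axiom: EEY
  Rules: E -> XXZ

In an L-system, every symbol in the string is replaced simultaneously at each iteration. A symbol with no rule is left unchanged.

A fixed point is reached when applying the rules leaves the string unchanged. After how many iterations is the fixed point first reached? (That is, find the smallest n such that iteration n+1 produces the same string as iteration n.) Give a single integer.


Answer: 1

Derivation:
Step 0: EEY
Step 1: XXZXXZY
Step 2: XXZXXZY  (unchanged — fixed point at step 1)


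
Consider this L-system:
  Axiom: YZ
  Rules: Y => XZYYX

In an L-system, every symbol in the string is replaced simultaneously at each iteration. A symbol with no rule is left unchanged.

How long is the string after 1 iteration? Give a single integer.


Answer: 6

Derivation:
Step 0: length = 2
Step 1: length = 6


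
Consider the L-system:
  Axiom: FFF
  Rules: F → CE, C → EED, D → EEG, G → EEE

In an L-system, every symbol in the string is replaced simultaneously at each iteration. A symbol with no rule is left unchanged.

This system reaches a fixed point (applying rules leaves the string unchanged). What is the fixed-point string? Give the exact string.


Step 0: FFF
Step 1: CECECE
Step 2: EEDEEEDEEEDE
Step 3: EEEEGEEEEEGEEEEEGE
Step 4: EEEEEEEEEEEEEEEEEEEEEEEE
Step 5: EEEEEEEEEEEEEEEEEEEEEEEE  (unchanged — fixed point at step 4)

Answer: EEEEEEEEEEEEEEEEEEEEEEEE


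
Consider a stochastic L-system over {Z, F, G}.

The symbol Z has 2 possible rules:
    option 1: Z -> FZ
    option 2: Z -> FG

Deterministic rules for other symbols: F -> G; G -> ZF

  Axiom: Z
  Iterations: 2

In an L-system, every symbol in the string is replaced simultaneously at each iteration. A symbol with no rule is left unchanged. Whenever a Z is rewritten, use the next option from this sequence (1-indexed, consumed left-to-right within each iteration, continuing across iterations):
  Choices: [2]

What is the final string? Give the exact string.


Answer: GZF

Derivation:
Step 0: Z
Step 1: FG  (used choices [2])
Step 2: GZF  (used choices [])


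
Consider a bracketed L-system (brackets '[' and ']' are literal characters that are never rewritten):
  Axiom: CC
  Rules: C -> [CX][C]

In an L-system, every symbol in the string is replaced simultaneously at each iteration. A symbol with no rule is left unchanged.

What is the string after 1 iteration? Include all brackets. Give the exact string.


Answer: [CX][C][CX][C]

Derivation:
Step 0: CC
Step 1: [CX][C][CX][C]


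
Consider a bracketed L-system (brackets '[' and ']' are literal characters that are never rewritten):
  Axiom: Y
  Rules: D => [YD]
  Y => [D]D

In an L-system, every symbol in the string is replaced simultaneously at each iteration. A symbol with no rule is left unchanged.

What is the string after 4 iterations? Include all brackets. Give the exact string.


Answer: [[[[YD]][YD][[D]D[YD]]]][[[YD]][YD][[D]D[YD]]]

Derivation:
Step 0: Y
Step 1: [D]D
Step 2: [[YD]][YD]
Step 3: [[[D]D[YD]]][[D]D[YD]]
Step 4: [[[[YD]][YD][[D]D[YD]]]][[[YD]][YD][[D]D[YD]]]


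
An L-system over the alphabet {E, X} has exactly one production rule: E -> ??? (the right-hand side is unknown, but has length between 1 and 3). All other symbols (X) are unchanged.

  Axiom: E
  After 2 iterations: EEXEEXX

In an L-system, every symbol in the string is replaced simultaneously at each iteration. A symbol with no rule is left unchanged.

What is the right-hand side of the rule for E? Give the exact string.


Answer: EEX

Derivation:
Trying E -> EEX:
  Step 0: E
  Step 1: EEX
  Step 2: EEXEEXX
Matches the given result.


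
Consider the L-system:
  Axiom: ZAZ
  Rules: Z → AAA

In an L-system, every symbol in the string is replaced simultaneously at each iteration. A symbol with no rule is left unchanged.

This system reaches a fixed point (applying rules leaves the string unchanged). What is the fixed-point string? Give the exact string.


Answer: AAAAAAA

Derivation:
Step 0: ZAZ
Step 1: AAAAAAA
Step 2: AAAAAAA  (unchanged — fixed point at step 1)


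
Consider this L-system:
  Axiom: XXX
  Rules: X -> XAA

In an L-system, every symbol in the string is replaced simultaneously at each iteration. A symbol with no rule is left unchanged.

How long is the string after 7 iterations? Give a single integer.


Answer: 45

Derivation:
Step 0: length = 3
Step 1: length = 9
Step 2: length = 15
Step 3: length = 21
Step 4: length = 27
Step 5: length = 33
Step 6: length = 39
Step 7: length = 45


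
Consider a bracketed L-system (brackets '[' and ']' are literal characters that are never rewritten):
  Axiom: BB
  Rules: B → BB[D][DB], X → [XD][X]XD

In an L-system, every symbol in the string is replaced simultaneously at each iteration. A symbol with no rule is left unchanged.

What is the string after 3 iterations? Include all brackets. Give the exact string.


Step 0: BB
Step 1: BB[D][DB]BB[D][DB]
Step 2: BB[D][DB]BB[D][DB][D][DBB[D][DB]]BB[D][DB]BB[D][DB][D][DBB[D][DB]]
Step 3: BB[D][DB]BB[D][DB][D][DBB[D][DB]]BB[D][DB]BB[D][DB][D][DBB[D][DB]][D][DBB[D][DB]BB[D][DB][D][DBB[D][DB]]]BB[D][DB]BB[D][DB][D][DBB[D][DB]]BB[D][DB]BB[D][DB][D][DBB[D][DB]][D][DBB[D][DB]BB[D][DB][D][DBB[D][DB]]]

Answer: BB[D][DB]BB[D][DB][D][DBB[D][DB]]BB[D][DB]BB[D][DB][D][DBB[D][DB]][D][DBB[D][DB]BB[D][DB][D][DBB[D][DB]]]BB[D][DB]BB[D][DB][D][DBB[D][DB]]BB[D][DB]BB[D][DB][D][DBB[D][DB]][D][DBB[D][DB]BB[D][DB][D][DBB[D][DB]]]


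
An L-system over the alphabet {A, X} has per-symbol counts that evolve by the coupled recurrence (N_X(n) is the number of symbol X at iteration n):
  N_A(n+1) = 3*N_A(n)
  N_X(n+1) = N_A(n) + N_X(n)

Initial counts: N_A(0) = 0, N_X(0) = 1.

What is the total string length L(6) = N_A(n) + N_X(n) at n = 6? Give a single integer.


Answer: 1

Derivation:
Step 0: N_A=0, N_X=1, L=1
Step 1: N_A=0, N_X=1, L=1
Step 2: N_A=0, N_X=1, L=1
Step 3: N_A=0, N_X=1, L=1
Step 4: N_A=0, N_X=1, L=1
Step 5: N_A=0, N_X=1, L=1
Step 6: N_A=0, N_X=1, L=1


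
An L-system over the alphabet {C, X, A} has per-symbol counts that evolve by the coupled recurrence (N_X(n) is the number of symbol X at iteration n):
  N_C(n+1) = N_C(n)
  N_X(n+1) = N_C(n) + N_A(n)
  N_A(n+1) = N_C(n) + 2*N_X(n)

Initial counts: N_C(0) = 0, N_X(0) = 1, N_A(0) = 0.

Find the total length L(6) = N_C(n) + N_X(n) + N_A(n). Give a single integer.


Answer: 8

Derivation:
Step 0: N_C=0, N_X=1, N_A=0, L=1
Step 1: N_C=0, N_X=0, N_A=2, L=2
Step 2: N_C=0, N_X=2, N_A=0, L=2
Step 3: N_C=0, N_X=0, N_A=4, L=4
Step 4: N_C=0, N_X=4, N_A=0, L=4
Step 5: N_C=0, N_X=0, N_A=8, L=8
Step 6: N_C=0, N_X=8, N_A=0, L=8


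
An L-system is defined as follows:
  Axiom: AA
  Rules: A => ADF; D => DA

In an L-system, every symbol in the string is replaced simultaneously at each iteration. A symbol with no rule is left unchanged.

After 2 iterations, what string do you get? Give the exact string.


Answer: ADFDAFADFDAF

Derivation:
Step 0: AA
Step 1: ADFADF
Step 2: ADFDAFADFDAF


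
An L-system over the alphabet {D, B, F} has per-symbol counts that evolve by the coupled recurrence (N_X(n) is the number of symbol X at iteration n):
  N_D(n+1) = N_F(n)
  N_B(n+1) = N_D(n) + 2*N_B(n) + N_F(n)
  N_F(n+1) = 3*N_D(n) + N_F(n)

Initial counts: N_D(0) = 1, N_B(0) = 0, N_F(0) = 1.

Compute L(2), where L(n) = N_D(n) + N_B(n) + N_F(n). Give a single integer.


Answer: 20

Derivation:
Step 0: N_D=1, N_B=0, N_F=1, L=2
Step 1: N_D=1, N_B=2, N_F=4, L=7
Step 2: N_D=4, N_B=9, N_F=7, L=20


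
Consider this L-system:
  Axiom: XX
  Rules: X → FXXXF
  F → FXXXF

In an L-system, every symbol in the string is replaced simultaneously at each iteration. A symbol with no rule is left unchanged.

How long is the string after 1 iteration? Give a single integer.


Answer: 10

Derivation:
Step 0: length = 2
Step 1: length = 10


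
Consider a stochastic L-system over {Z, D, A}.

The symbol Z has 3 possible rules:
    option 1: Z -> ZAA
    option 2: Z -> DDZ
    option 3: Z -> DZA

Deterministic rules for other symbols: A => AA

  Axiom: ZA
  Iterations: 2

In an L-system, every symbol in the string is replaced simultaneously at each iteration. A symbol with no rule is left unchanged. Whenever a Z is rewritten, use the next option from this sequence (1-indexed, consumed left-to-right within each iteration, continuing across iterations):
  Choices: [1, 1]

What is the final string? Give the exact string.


Step 0: ZA
Step 1: ZAAAA  (used choices [1])
Step 2: ZAAAAAAAAAA  (used choices [1])

Answer: ZAAAAAAAAAA
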